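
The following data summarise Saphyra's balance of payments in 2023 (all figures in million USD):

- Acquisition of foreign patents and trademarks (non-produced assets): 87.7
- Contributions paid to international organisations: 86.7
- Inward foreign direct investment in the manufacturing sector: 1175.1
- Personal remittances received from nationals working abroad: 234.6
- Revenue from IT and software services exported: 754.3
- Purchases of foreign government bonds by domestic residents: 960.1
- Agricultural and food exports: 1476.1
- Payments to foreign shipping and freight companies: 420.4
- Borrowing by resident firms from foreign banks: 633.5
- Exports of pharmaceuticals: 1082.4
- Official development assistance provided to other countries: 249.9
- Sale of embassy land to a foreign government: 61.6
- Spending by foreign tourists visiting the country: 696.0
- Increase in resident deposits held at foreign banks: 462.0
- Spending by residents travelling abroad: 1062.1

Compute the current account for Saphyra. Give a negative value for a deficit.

Goods: 1476.1 + 1082.4 = 2558.5
Services: -420.4 + 754.3 + 696.0 - 1062.1 = -32.2
Secondary income: 234.6 - 86.7 - 249.9 = -102.0
Current account = 2558.5 + (-32.2) + (-102.0) = 2424.3
(Excluded from the current account — capital account: acquisition of foreign patents and trademarks (non-produced assets) 87.7, sale of embassy land to a foreign government 61.6; financial account: inward foreign direct investment in the manufacturing sector 1175.1, purchases of foreign government bonds by domestic residents 960.1, borrowing by resident firms from foreign banks 633.5, increase in resident deposits held at foreign banks 462.0.)

2424.3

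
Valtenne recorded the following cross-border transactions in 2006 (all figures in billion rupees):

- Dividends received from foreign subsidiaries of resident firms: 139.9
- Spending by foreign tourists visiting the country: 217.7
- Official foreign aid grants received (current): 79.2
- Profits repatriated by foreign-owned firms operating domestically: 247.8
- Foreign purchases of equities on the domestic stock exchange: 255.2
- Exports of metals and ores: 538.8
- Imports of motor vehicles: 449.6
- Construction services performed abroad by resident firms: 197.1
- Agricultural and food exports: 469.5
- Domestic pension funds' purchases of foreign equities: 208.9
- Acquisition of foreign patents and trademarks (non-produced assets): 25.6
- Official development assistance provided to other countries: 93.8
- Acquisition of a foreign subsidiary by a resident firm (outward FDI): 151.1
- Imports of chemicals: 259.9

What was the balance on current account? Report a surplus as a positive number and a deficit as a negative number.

Goods: -259.9 + 538.8 - 449.6 + 469.5 = 298.8
Services: 217.7 + 197.1 = 414.8
Primary income: 139.9 - 247.8 = -107.9
Secondary income: -93.8 + 79.2 = -14.6
Current account = 298.8 + 414.8 + (-107.9) + (-14.6) = 591.1
(Excluded from the current account — financial account: foreign purchases of equities on the domestic stock exchange 255.2, domestic pension funds' purchases of foreign equities 208.9, acquisition of a foreign subsidiary by a resident firm (outward FDI) 151.1; capital account: acquisition of foreign patents and trademarks (non-produced assets) 25.6.)

591.1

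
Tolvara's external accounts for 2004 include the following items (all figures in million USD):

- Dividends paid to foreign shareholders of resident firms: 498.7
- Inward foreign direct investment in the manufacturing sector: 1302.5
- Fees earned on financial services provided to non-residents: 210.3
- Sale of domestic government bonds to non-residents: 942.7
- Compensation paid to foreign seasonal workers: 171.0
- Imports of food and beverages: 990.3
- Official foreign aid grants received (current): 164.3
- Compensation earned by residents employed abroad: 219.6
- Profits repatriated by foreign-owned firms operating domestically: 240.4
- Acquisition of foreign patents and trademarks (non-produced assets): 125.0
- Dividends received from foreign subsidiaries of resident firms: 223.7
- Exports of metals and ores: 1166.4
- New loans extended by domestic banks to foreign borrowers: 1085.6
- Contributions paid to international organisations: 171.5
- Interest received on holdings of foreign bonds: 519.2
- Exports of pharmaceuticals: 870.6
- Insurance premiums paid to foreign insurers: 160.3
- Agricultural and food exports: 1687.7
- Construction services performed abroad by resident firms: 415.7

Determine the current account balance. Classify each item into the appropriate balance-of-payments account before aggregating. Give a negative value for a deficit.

Goods: 1687.7 - 990.3 + 1166.4 + 870.6 = 2734.4
Services: 415.7 + 210.3 - 160.3 = 465.7
Primary income: 223.7 + 519.2 - 171.0 - 240.4 - 498.7 + 219.6 = 52.4
Secondary income: 164.3 - 171.5 = -7.2
Current account = 2734.4 + 465.7 + 52.4 + (-7.2) = 3245.3
(Excluded from the current account — financial account: inward foreign direct investment in the manufacturing sector 1302.5, sale of domestic government bonds to non-residents 942.7, new loans extended by domestic banks to foreign borrowers 1085.6; capital account: acquisition of foreign patents and trademarks (non-produced assets) 125.0.)

3245.3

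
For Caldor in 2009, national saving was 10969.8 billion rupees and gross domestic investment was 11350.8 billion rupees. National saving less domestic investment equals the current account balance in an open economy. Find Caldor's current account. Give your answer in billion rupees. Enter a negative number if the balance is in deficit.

CA = S - I = 10969.8 - 11350.8 = -381.0

-381.0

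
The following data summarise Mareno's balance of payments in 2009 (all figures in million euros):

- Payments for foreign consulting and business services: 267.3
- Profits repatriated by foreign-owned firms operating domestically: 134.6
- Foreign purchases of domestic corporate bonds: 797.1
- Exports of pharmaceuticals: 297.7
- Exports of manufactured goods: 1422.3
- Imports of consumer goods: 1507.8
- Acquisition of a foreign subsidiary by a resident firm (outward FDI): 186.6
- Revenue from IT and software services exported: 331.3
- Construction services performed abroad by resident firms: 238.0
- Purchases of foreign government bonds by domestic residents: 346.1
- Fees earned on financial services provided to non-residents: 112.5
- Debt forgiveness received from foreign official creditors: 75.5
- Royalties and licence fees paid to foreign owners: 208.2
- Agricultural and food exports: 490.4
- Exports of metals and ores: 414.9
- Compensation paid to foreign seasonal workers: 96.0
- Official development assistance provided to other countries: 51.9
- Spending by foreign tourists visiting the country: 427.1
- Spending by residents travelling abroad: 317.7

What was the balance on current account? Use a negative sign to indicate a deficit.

Goods: 1422.3 + 414.9 + 297.7 - 1507.8 + 490.4 = 1117.5
Services: 238.0 + 331.3 - 317.7 - 267.3 + 427.1 - 208.2 + 112.5 = 315.7
Primary income: -134.6 - 96.0 = -230.6
Secondary income: -51.9
Current account = 1117.5 + 315.7 + (-230.6) + (-51.9) = 1150.7
(Excluded from the current account — financial account: foreign purchases of domestic corporate bonds 797.1, acquisition of a foreign subsidiary by a resident firm (outward FDI) 186.6, purchases of foreign government bonds by domestic residents 346.1; capital account: debt forgiveness received from foreign official creditors 75.5.)

1150.7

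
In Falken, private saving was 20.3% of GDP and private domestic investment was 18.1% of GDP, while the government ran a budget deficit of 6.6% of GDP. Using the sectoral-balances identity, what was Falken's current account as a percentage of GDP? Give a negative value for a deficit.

-4.4

By the sectoral-balances identity, CA = (S_private - I) + (T - G).
Private balance = 20.3 - 18.1 = 2.2
Government balance (T - G) = -6.6
CA = 2.2 + (-6.6) = -4.4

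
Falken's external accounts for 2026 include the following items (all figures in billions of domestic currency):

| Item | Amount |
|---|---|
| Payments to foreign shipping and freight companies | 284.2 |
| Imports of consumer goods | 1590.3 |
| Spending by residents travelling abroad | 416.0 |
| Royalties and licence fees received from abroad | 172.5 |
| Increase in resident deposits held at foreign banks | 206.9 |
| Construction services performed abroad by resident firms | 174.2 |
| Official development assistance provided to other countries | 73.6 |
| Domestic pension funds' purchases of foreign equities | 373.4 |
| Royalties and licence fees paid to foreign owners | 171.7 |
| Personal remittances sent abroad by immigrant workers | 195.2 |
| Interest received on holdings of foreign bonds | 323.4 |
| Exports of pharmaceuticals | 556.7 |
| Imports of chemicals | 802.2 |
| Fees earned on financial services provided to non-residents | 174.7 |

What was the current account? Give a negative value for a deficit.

-2131.7

Goods: -1590.3 - 802.2 + 556.7 = -1835.8
Services: -171.7 + 174.2 + 174.7 - 284.2 + 172.5 - 416.0 = -350.5
Primary income: 323.4
Secondary income: -195.2 - 73.6 = -268.8
Current account = (-1835.8) + (-350.5) + 323.4 + (-268.8) = -2131.7
(Excluded from the current account — financial account: increase in resident deposits held at foreign banks 206.9, domestic pension funds' purchases of foreign equities 373.4.)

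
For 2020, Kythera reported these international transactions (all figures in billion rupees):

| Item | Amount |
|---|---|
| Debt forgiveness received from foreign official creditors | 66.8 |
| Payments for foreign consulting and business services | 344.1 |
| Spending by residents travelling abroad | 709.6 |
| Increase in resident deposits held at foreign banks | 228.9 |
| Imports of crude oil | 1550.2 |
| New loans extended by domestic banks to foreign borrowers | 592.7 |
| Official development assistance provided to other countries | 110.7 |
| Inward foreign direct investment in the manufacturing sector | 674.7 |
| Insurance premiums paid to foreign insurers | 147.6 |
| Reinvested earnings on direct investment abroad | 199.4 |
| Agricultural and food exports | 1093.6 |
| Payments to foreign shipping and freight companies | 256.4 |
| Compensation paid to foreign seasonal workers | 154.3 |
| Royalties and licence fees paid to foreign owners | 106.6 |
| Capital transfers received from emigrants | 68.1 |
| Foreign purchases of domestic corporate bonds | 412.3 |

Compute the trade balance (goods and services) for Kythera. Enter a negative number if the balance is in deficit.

-2020.9

Goods: 1093.6 - 1550.2 = -456.6
Services: -256.4 - 709.6 - 147.6 - 106.6 - 344.1 = -1564.3
Trade balance = -456.6 + (-1564.3) = -2020.9
(Excluded from the trade balance — capital account: debt forgiveness received from foreign official creditors 66.8, capital transfers received from emigrants 68.1; financial account: increase in resident deposits held at foreign banks 228.9, new loans extended by domestic banks to foreign borrowers 592.7, inward foreign direct investment in the manufacturing sector 674.7, foreign purchases of domestic corporate bonds 412.3; secondary income: official development assistance provided to other countries 110.7; primary income: reinvested earnings on direct investment abroad 199.4, compensation paid to foreign seasonal workers 154.3.)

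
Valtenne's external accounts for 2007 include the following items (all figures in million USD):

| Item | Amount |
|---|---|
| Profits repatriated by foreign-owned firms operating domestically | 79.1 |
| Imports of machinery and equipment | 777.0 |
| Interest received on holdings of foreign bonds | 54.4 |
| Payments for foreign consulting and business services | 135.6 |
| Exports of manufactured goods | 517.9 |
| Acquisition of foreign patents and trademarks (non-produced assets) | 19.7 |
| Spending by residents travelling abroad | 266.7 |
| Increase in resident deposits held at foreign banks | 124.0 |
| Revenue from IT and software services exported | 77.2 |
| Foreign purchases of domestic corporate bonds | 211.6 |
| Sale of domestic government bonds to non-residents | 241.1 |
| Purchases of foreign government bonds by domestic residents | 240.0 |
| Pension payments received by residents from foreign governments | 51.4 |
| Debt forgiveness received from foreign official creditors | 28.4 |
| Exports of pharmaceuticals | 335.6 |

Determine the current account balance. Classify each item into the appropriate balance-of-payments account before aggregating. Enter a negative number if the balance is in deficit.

-221.9

Goods: 335.6 - 777.0 + 517.9 = 76.5
Services: -135.6 - 266.7 + 77.2 = -325.1
Primary income: -79.1 + 54.4 = -24.7
Secondary income: 51.4
Current account = 76.5 + (-325.1) + (-24.7) + 51.4 = -221.9
(Excluded from the current account — capital account: acquisition of foreign patents and trademarks (non-produced assets) 19.7, debt forgiveness received from foreign official creditors 28.4; financial account: increase in resident deposits held at foreign banks 124.0, foreign purchases of domestic corporate bonds 211.6, sale of domestic government bonds to non-residents 241.1, purchases of foreign government bonds by domestic residents 240.0.)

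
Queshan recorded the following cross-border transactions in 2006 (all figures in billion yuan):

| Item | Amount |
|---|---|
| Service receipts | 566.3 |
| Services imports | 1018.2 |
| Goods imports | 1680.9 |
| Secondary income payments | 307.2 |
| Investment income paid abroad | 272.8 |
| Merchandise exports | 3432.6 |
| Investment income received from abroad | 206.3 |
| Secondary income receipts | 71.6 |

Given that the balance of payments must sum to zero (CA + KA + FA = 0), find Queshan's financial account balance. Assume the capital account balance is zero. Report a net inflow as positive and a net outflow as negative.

Goods balance = 3432.6 - 1680.9 = 1751.7
Services balance = 566.3 - 1018.2 = -451.9
Trade balance (goods + services) = 1751.7 + (-451.9) = 1299.8
Net primary income = 206.3 - 272.8 = -66.5
Net secondary income = 71.6 - 307.2 = -235.6
Current account = 1299.8 + (-66.5) + (-235.6) = 997.7
Financial account = -(997.7) = -997.7

-997.7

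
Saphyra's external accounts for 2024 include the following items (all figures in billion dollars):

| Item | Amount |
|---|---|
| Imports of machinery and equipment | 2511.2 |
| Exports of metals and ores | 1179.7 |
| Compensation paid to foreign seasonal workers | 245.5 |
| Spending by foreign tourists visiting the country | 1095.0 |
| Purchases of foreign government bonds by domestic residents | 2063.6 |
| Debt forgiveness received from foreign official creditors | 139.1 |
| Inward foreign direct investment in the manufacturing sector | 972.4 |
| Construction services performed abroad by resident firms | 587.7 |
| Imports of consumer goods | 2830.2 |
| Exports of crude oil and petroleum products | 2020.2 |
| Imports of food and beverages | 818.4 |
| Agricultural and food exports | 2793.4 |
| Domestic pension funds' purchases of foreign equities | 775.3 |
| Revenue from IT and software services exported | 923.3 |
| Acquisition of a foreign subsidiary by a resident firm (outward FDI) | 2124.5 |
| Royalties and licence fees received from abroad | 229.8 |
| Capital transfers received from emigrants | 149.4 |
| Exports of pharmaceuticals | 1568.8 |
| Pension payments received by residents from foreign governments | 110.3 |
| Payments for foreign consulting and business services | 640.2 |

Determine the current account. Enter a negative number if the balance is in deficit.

3462.7

Goods: 2020.2 - 818.4 + 2793.4 - 2830.2 - 2511.2 + 1179.7 + 1568.8 = 1402.3
Services: -640.2 + 923.3 + 1095.0 + 587.7 + 229.8 = 2195.6
Primary income: -245.5
Secondary income: 110.3
Current account = 1402.3 + 2195.6 + (-245.5) + 110.3 = 3462.7
(Excluded from the current account — financial account: purchases of foreign government bonds by domestic residents 2063.6, inward foreign direct investment in the manufacturing sector 972.4, domestic pension funds' purchases of foreign equities 775.3, acquisition of a foreign subsidiary by a resident firm (outward FDI) 2124.5; capital account: debt forgiveness received from foreign official creditors 139.1, capital transfers received from emigrants 149.4.)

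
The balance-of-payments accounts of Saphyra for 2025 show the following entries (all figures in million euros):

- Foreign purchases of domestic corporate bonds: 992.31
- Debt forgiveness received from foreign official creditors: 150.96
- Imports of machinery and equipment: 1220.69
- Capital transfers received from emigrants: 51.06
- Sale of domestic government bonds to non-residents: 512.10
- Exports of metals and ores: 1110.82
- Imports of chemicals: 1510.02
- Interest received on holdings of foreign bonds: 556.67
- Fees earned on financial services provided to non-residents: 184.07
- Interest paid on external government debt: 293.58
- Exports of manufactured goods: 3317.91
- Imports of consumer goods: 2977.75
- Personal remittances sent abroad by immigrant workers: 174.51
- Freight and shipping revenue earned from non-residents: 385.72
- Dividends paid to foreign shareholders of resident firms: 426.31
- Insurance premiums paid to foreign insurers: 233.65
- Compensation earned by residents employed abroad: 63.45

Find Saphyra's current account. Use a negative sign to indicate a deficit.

Goods: -1510.02 + 3317.91 + 1110.82 - 2977.75 - 1220.69 = -1279.73
Services: -233.65 + 385.72 + 184.07 = 336.14
Primary income: -426.31 + 556.67 + 63.45 - 293.58 = -99.77
Secondary income: -174.51
Current account = (-1279.73) + 336.14 + (-99.77) + (-174.51) = -1217.87
(Excluded from the current account — financial account: foreign purchases of domestic corporate bonds 992.31, sale of domestic government bonds to non-residents 512.10; capital account: debt forgiveness received from foreign official creditors 150.96, capital transfers received from emigrants 51.06.)

-1217.87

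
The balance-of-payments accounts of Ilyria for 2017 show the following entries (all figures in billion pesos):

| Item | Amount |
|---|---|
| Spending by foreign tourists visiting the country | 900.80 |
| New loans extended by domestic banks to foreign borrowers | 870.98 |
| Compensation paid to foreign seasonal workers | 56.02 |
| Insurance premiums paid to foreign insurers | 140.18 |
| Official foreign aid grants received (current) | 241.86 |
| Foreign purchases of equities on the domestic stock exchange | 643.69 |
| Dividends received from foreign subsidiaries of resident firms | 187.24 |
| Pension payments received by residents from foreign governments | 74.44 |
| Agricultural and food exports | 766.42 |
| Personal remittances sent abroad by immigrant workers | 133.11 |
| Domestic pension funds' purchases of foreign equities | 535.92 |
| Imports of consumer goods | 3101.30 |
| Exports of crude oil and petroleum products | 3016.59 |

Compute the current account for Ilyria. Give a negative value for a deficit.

Goods: 3016.59 + 766.42 - 3101.30 = 681.71
Services: 900.80 - 140.18 = 760.62
Primary income: 187.24 - 56.02 = 131.22
Secondary income: 241.86 - 133.11 + 74.44 = 183.19
Current account = 681.71 + 760.62 + 131.22 + 183.19 = 1756.74
(Excluded from the current account — financial account: new loans extended by domestic banks to foreign borrowers 870.98, foreign purchases of equities on the domestic stock exchange 643.69, domestic pension funds' purchases of foreign equities 535.92.)

1756.74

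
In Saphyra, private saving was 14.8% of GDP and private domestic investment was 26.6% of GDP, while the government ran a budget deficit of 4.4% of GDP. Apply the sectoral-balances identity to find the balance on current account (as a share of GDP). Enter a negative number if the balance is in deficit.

-16.2

By the sectoral-balances identity, CA = (S_private - I) + (T - G).
Private balance = 14.8 - 26.6 = -11.8
Government balance (T - G) = -4.4
CA = -11.8 + (-4.4) = -16.2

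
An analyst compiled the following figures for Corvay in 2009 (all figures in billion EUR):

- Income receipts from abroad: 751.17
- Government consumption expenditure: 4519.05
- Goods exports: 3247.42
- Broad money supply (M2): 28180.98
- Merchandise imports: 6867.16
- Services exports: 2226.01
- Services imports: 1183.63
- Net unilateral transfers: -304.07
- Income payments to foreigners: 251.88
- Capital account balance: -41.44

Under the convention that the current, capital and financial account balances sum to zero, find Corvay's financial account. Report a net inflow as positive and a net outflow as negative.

2423.58

Goods balance = 3247.42 - 6867.16 = -3619.74
Services balance = 2226.01 - 1183.63 = 1042.38
Trade balance (goods + services) = -3619.74 + 1042.38 = -2577.36
Net primary income = 751.17 - 251.88 = 499.29
Net secondary income = -304.07
Current account = -2577.36 + 499.29 + (-304.07) = -2382.14
Financial account = -(-2382.14 + (-41.44)) = 2423.58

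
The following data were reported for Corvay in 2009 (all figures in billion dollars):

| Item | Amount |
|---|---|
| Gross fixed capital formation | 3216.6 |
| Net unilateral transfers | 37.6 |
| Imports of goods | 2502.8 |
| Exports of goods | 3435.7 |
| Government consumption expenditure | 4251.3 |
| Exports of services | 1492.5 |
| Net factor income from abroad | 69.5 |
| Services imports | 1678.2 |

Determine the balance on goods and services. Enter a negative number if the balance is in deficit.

747.2

Goods balance = 3435.7 - 2502.8 = 932.9
Services balance = 1492.5 - 1678.2 = -185.7
Trade balance (goods + services) = 932.9 + (-185.7) = 747.2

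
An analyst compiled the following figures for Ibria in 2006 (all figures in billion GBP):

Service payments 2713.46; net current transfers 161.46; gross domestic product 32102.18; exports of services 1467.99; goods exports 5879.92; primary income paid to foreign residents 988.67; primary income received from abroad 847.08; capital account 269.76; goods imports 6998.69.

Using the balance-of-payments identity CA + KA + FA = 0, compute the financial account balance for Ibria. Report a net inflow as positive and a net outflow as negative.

Goods balance = 5879.92 - 6998.69 = -1118.77
Services balance = 1467.99 - 2713.46 = -1245.47
Trade balance (goods + services) = -1118.77 + (-1245.47) = -2364.24
Net primary income = 847.08 - 988.67 = -141.59
Net secondary income = 161.46
Current account = -2364.24 + (-141.59) + 161.46 = -2344.37
Financial account = -(-2344.37 + 269.76) = 2074.61

2074.61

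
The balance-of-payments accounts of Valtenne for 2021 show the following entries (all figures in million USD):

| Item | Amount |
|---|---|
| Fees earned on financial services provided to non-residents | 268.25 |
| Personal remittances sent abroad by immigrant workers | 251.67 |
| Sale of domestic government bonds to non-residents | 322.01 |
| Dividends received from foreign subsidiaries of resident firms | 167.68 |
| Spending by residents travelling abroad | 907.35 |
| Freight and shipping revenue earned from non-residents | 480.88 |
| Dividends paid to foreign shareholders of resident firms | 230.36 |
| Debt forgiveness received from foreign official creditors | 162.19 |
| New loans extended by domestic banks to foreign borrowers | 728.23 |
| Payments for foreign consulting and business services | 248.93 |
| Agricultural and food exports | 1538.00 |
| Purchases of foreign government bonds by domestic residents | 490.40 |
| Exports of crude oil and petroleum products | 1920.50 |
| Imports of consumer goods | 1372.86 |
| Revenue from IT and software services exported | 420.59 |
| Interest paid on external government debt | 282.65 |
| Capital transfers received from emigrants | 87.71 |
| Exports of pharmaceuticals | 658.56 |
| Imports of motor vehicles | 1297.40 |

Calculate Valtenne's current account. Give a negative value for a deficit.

863.24

Goods: 658.56 - 1372.86 + 1920.50 + 1538.00 - 1297.40 = 1446.80
Services: 480.88 + 420.59 - 248.93 - 907.35 + 268.25 = 13.44
Primary income: -282.65 + 167.68 - 230.36 = -345.33
Secondary income: -251.67
Current account = 1446.80 + 13.44 + (-345.33) + (-251.67) = 863.24
(Excluded from the current account — financial account: sale of domestic government bonds to non-residents 322.01, new loans extended by domestic banks to foreign borrowers 728.23, purchases of foreign government bonds by domestic residents 490.40; capital account: debt forgiveness received from foreign official creditors 162.19, capital transfers received from emigrants 87.71.)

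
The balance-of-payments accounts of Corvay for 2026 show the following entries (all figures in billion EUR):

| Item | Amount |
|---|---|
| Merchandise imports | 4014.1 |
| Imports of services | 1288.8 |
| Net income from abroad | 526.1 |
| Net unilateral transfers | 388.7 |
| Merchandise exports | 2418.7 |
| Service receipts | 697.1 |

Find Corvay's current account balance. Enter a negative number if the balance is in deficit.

-1272.3

Goods balance = 2418.7 - 4014.1 = -1595.4
Services balance = 697.1 - 1288.8 = -591.7
Trade balance (goods + services) = -1595.4 + (-591.7) = -2187.1
Net primary income = 526.1
Net secondary income = 388.7
Current account = -2187.1 + 526.1 + 388.7 = -1272.3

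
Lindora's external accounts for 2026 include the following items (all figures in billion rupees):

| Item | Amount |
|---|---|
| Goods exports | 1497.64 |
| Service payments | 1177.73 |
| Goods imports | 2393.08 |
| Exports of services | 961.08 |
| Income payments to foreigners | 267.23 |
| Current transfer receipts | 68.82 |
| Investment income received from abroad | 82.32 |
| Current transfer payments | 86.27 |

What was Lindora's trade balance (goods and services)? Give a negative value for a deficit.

-1112.09

Goods balance = 1497.64 - 2393.08 = -895.44
Services balance = 961.08 - 1177.73 = -216.65
Trade balance (goods + services) = -895.44 + (-216.65) = -1112.09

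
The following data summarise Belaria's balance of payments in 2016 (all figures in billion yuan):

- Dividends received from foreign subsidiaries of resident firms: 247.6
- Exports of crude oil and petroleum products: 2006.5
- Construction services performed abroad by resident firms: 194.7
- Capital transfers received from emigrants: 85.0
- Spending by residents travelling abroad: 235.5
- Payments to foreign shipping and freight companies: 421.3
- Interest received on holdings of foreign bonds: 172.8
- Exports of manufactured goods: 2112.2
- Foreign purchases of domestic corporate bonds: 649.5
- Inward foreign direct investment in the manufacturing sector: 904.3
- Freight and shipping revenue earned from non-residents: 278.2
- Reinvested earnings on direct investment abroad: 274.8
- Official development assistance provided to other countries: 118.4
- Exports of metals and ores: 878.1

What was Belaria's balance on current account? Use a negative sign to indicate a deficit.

Goods: 878.1 + 2112.2 + 2006.5 = 4996.8
Services: -235.5 + 278.2 - 421.3 + 194.7 = -183.9
Primary income: 274.8 + 247.6 + 172.8 = 695.2
Secondary income: -118.4
Current account = 4996.8 + (-183.9) + 695.2 + (-118.4) = 5389.7
(Excluded from the current account — capital account: capital transfers received from emigrants 85.0; financial account: foreign purchases of domestic corporate bonds 649.5, inward foreign direct investment in the manufacturing sector 904.3.)

5389.7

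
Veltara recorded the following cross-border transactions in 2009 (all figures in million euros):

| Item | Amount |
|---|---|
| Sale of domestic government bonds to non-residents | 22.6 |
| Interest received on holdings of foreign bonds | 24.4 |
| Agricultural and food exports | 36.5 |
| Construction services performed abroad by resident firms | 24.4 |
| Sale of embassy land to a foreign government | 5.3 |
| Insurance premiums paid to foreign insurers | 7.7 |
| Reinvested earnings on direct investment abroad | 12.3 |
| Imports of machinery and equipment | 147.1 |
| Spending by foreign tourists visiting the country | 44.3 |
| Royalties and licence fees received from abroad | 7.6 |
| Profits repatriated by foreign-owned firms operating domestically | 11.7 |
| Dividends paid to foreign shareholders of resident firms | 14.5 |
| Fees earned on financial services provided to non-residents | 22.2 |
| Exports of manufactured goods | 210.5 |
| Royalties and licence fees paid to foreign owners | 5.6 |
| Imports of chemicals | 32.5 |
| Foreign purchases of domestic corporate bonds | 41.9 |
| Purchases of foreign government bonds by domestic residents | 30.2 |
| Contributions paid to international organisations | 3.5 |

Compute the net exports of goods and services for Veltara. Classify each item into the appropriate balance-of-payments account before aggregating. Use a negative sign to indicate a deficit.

152.6

Goods: 36.5 + 210.5 - 32.5 - 147.1 = 67.4
Services: 7.6 + 24.4 + 44.3 - 7.7 + 22.2 - 5.6 = 85.2
Trade balance = 67.4 + 85.2 = 152.6
(Excluded from the trade balance — financial account: sale of domestic government bonds to non-residents 22.6, foreign purchases of domestic corporate bonds 41.9, purchases of foreign government bonds by domestic residents 30.2; primary income: interest received on holdings of foreign bonds 24.4, reinvested earnings on direct investment abroad 12.3, profits repatriated by foreign-owned firms operating domestically 11.7, dividends paid to foreign shareholders of resident firms 14.5; capital account: sale of embassy land to a foreign government 5.3; secondary income: contributions paid to international organisations 3.5.)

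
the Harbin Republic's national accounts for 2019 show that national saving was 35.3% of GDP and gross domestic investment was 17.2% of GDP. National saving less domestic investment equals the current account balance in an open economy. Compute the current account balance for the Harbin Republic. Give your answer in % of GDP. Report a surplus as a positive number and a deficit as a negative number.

18.1

CA = S - I = 35.3 - 17.2 = 18.1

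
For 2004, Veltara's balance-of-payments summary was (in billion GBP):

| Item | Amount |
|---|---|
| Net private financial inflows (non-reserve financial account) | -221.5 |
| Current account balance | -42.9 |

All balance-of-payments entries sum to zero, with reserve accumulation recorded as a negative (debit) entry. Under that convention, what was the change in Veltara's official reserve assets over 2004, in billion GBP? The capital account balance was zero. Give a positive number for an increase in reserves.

Official reserve transactions balance = -((-42.9) + (-221.5)) = 264.4
An accumulation of reserves is recorded as a debit (negative entry), so the change in the stock of reserves is the negative of that balance.
Change in official reserves = -(264.4) = -264.4

-264.4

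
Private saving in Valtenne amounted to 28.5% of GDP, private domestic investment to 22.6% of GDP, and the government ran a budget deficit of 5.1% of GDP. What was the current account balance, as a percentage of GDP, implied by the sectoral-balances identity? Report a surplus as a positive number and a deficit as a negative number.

By the sectoral-balances identity, CA = (S_private - I) + (T - G).
Private balance = 28.5 - 22.6 = 5.9
Government balance (T - G) = -5.1
CA = 5.9 + (-5.1) = 0.8

0.8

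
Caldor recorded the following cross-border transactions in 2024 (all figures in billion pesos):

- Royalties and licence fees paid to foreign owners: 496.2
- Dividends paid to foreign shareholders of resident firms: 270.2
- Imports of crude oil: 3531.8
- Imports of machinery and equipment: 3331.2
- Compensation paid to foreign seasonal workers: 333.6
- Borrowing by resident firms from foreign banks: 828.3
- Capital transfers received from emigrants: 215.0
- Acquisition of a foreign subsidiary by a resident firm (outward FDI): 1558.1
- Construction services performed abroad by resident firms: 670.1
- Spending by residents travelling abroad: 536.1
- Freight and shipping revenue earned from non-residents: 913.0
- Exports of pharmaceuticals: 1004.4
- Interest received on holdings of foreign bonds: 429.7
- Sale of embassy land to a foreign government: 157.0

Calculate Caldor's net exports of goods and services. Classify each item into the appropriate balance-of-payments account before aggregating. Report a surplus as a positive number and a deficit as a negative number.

-5307.8

Goods: -3531.8 + 1004.4 - 3331.2 = -5858.6
Services: -536.1 + 670.1 + 913.0 - 496.2 = 550.8
Trade balance = -5858.6 + 550.8 = -5307.8
(Excluded from the trade balance — primary income: dividends paid to foreign shareholders of resident firms 270.2, compensation paid to foreign seasonal workers 333.6, interest received on holdings of foreign bonds 429.7; financial account: borrowing by resident firms from foreign banks 828.3, acquisition of a foreign subsidiary by a resident firm (outward FDI) 1558.1; capital account: capital transfers received from emigrants 215.0, sale of embassy land to a foreign government 157.0.)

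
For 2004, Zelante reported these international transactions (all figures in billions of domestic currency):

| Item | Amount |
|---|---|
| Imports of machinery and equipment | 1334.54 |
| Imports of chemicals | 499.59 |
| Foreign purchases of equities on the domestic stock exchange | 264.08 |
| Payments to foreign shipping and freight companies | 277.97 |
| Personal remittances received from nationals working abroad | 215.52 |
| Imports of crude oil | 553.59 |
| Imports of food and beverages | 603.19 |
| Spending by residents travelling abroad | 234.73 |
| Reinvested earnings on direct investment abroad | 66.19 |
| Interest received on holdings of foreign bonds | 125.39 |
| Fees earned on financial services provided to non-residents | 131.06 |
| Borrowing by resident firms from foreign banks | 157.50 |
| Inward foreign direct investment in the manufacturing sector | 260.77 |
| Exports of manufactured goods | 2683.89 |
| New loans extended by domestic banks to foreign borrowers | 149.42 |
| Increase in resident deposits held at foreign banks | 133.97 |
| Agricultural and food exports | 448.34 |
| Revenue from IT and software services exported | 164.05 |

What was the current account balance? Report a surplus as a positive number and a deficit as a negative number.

330.83

Goods: 448.34 + 2683.89 - 553.59 - 499.59 - 1334.54 - 603.19 = 141.32
Services: -277.97 - 234.73 + 164.05 + 131.06 = -217.59
Primary income: 66.19 + 125.39 = 191.58
Secondary income: 215.52
Current account = 141.32 + (-217.59) + 191.58 + 215.52 = 330.83
(Excluded from the current account — financial account: foreign purchases of equities on the domestic stock exchange 264.08, borrowing by resident firms from foreign banks 157.50, inward foreign direct investment in the manufacturing sector 260.77, new loans extended by domestic banks to foreign borrowers 149.42, increase in resident deposits held at foreign banks 133.97.)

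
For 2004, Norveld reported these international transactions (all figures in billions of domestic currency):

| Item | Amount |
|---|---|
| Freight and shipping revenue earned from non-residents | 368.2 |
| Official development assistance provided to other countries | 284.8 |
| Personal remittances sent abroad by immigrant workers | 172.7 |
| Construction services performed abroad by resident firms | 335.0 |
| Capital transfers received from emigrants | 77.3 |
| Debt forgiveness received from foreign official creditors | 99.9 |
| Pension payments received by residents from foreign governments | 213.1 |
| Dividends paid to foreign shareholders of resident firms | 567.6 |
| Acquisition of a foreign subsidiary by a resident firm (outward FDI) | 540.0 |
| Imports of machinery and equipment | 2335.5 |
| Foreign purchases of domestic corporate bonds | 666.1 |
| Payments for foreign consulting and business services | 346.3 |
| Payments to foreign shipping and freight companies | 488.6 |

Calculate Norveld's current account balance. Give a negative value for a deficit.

Goods: -2335.5
Services: -488.6 + 335.0 - 346.3 + 368.2 = -131.7
Primary income: -567.6
Secondary income: 213.1 - 172.7 - 284.8 = -244.4
Current account = (-2335.5) + (-131.7) + (-567.6) + (-244.4) = -3279.2
(Excluded from the current account — capital account: capital transfers received from emigrants 77.3, debt forgiveness received from foreign official creditors 99.9; financial account: acquisition of a foreign subsidiary by a resident firm (outward FDI) 540.0, foreign purchases of domestic corporate bonds 666.1.)

-3279.2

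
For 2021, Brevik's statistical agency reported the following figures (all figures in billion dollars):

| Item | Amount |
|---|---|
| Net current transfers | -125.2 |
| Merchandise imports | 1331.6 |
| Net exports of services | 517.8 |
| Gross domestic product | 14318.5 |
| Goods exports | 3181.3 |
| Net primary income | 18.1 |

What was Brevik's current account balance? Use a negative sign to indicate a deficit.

2260.4

Goods balance = 3181.3 - 1331.6 = 1849.7
Services balance = 517.8
Trade balance (goods + services) = 1849.7 + 517.8 = 2367.5
Net primary income = 18.1
Net secondary income = -125.2
Current account = 2367.5 + 18.1 + (-125.2) = 2260.4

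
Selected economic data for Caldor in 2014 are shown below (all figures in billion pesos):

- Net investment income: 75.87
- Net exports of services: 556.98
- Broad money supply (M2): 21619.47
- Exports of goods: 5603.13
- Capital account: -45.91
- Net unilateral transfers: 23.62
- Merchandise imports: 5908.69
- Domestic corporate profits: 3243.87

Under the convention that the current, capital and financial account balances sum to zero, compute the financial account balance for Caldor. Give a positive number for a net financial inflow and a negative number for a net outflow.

Goods balance = 5603.13 - 5908.69 = -305.56
Services balance = 556.98
Trade balance (goods + services) = -305.56 + 556.98 = 251.42
Net primary income = 75.87
Net secondary income = 23.62
Current account = 251.42 + 75.87 + 23.62 = 350.91
Financial account = -(350.91 + (-45.91)) = -305.00

-305.00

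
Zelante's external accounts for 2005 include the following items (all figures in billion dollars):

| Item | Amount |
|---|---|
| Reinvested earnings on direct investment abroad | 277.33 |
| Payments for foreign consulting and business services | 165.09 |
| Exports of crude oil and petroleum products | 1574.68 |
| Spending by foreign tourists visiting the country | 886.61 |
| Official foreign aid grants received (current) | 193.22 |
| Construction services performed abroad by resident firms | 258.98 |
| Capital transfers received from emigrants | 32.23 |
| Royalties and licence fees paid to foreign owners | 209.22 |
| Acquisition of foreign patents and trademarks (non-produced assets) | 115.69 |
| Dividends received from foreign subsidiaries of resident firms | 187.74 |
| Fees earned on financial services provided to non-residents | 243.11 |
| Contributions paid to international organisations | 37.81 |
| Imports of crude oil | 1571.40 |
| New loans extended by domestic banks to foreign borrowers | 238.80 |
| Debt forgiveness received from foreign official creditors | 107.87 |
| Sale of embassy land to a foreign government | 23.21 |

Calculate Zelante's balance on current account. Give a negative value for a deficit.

Goods: 1574.68 - 1571.40 = 3.28
Services: -209.22 + 243.11 + 886.61 + 258.98 - 165.09 = 1014.39
Primary income: 277.33 + 187.74 = 465.07
Secondary income: 193.22 - 37.81 = 155.41
Current account = 3.28 + 1014.39 + 465.07 + 155.41 = 1638.15
(Excluded from the current account — capital account: capital transfers received from emigrants 32.23, acquisition of foreign patents and trademarks (non-produced assets) 115.69, debt forgiveness received from foreign official creditors 107.87, sale of embassy land to a foreign government 23.21; financial account: new loans extended by domestic banks to foreign borrowers 238.80.)

1638.15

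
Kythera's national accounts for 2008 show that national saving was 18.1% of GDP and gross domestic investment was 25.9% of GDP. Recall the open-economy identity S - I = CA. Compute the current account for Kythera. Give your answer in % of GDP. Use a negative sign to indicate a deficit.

-7.8

CA = S - I = 18.1 - 25.9 = -7.8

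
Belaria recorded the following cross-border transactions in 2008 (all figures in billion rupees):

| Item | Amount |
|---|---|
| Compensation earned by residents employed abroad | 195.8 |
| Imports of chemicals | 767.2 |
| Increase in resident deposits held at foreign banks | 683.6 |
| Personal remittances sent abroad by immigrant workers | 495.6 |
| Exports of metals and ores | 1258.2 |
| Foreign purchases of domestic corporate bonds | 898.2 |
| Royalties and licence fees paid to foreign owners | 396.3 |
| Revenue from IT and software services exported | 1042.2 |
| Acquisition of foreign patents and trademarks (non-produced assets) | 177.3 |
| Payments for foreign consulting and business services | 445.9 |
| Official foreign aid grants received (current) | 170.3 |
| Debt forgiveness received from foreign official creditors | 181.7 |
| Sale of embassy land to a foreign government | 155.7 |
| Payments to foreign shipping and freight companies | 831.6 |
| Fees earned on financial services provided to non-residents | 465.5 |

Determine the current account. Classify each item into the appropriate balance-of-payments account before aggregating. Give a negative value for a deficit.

195.4

Goods: 1258.2 - 767.2 = 491.0
Services: -396.3 + 465.5 + 1042.2 - 831.6 - 445.9 = -166.1
Primary income: 195.8
Secondary income: 170.3 - 495.6 = -325.3
Current account = 491.0 + (-166.1) + 195.8 + (-325.3) = 195.4
(Excluded from the current account — financial account: increase in resident deposits held at foreign banks 683.6, foreign purchases of domestic corporate bonds 898.2; capital account: acquisition of foreign patents and trademarks (non-produced assets) 177.3, debt forgiveness received from foreign official creditors 181.7, sale of embassy land to a foreign government 155.7.)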